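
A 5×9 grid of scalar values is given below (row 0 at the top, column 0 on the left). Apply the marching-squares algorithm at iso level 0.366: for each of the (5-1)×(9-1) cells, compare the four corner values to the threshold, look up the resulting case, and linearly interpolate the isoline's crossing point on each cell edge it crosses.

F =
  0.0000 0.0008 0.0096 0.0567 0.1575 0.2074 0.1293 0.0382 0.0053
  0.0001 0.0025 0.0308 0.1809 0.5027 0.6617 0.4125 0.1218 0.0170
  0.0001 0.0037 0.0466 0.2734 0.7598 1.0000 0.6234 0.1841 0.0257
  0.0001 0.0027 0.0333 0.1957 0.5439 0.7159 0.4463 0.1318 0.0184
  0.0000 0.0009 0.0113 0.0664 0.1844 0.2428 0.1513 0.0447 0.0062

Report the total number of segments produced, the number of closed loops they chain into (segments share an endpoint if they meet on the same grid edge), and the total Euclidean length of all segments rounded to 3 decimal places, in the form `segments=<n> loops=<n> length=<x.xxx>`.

segments=12 loops=1 length=10.427

cell (0,3): code 0100 → (0.604,4.000)–(1.000,3.575)
cell (0,4): code 1100 → (0.349,5.000)–(0.604,4.000)
cell (0,5): code 1100 → (0.836,6.000)–(0.349,5.000)
cell (0,6): code 1000 → (1.000,6.160)–(0.836,6.000)
cell (1,3): code 0110 → (1.000,3.575)–(2.000,3.190)
cell (1,6): code 1001 → (2.000,6.586)–(1.000,6.160)
cell (2,3): code 0110 → (2.000,3.190)–(3.000,3.489)
cell (2,6): code 1001 → (3.000,6.255)–(2.000,6.586)
cell (3,3): code 0010 → (3.000,3.489)–(3.495,4.000)
cell (3,4): code 0011 → (3.495,4.000)–(3.740,5.000)
cell (3,5): code 0011 → (3.740,5.000)–(3.272,6.000)
cell (3,6): code 0001 → (3.272,6.000)–(3.000,6.255)
total: 12 segments, chained into 1 closed loop(s), length Σ = 10.427265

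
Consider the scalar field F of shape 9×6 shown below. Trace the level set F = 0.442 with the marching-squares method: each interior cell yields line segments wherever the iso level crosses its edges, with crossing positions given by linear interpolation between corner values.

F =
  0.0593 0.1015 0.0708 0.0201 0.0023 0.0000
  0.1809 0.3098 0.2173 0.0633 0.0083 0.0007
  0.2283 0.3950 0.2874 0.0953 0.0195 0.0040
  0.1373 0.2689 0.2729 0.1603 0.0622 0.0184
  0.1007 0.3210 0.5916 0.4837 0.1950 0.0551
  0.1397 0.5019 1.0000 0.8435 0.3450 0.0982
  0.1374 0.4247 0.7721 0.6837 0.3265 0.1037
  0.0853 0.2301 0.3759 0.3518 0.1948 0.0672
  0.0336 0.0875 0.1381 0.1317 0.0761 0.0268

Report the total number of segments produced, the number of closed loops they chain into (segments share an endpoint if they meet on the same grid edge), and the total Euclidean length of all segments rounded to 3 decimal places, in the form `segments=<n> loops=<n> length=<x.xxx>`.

segments=12 loops=1 length=9.643

cell (3,1): code 0100 → (3.531,2.000)–(4.000,1.447)
cell (3,2): code 1100 → (3.871,3.000)–(3.531,2.000)
cell (3,3): code 1000 → (4.000,3.144)–(3.871,3.000)
cell (4,0): code 0100 → (4.669,1.000)–(5.000,0.835)
cell (4,1): code 1110 → (4.000,1.447)–(4.669,1.000)
cell (4,3): code 1001 → (5.000,3.805)–(4.000,3.144)
cell (5,0): code 0010 → (5.000,0.835)–(5.776,1.000)
cell (5,1): code 0111 → (5.776,1.000)–(6.000,1.050)
cell (5,3): code 1001 → (6.000,3.677)–(5.000,3.805)
cell (6,1): code 0010 → (6.000,1.050)–(6.833,2.000)
cell (6,2): code 0011 → (6.833,2.000)–(6.728,3.000)
cell (6,3): code 0001 → (6.728,3.000)–(6.000,3.677)
total: 12 segments, chained into 1 closed loop(s), length Σ = 9.643097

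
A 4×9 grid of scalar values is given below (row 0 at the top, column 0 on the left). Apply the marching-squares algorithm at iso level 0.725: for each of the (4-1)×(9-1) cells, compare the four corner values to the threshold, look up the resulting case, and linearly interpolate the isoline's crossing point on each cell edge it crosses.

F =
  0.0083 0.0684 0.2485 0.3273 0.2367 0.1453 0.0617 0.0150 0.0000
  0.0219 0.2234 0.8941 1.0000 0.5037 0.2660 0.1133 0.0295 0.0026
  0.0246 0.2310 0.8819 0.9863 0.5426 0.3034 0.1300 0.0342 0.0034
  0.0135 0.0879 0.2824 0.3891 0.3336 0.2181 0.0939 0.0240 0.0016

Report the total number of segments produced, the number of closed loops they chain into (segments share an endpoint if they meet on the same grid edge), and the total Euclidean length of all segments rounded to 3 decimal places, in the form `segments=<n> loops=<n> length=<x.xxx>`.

segments=8 loops=1 length=6.168

cell (0,1): code 0100 → (0.738,2.000)–(1.000,1.748)
cell (0,2): code 1100 → (0.591,3.000)–(0.738,2.000)
cell (0,3): code 1000 → (1.000,3.554)–(0.591,3.000)
cell (1,1): code 0110 → (1.000,1.748)–(2.000,1.759)
cell (1,3): code 1001 → (2.000,3.589)–(1.000,3.554)
cell (2,1): code 0010 → (2.000,1.759)–(2.262,2.000)
cell (2,2): code 0011 → (2.262,2.000)–(2.438,3.000)
cell (2,3): code 0001 → (2.438,3.000)–(2.000,3.589)
total: 8 segments, chained into 1 closed loop(s), length Σ = 6.168345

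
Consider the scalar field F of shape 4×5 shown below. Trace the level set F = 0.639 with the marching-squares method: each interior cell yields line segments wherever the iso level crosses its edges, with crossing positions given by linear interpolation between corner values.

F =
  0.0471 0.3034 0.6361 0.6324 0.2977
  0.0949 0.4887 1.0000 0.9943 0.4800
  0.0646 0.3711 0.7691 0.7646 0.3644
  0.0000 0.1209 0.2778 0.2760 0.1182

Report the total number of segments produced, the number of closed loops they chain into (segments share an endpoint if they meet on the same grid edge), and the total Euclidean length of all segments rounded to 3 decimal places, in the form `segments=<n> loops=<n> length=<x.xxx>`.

cell (0,1): code 0100 → (0.008,2.000)–(1.000,1.294)
cell (0,2): code 1100 → (0.018,3.000)–(0.008,2.000)
cell (0,3): code 1000 → (1.000,3.691)–(0.018,3.000)
cell (1,1): code 0110 → (1.000,1.294)–(2.000,1.673)
cell (1,3): code 1001 → (2.000,3.314)–(1.000,3.691)
cell (2,1): code 0010 → (2.000,1.673)–(2.265,2.000)
cell (2,2): code 0011 → (2.265,2.000)–(2.257,3.000)
cell (2,3): code 0001 → (2.257,3.000)–(2.000,3.314)
total: 8 segments, chained into 1 closed loop(s), length Σ = 7.382719

segments=8 loops=1 length=7.383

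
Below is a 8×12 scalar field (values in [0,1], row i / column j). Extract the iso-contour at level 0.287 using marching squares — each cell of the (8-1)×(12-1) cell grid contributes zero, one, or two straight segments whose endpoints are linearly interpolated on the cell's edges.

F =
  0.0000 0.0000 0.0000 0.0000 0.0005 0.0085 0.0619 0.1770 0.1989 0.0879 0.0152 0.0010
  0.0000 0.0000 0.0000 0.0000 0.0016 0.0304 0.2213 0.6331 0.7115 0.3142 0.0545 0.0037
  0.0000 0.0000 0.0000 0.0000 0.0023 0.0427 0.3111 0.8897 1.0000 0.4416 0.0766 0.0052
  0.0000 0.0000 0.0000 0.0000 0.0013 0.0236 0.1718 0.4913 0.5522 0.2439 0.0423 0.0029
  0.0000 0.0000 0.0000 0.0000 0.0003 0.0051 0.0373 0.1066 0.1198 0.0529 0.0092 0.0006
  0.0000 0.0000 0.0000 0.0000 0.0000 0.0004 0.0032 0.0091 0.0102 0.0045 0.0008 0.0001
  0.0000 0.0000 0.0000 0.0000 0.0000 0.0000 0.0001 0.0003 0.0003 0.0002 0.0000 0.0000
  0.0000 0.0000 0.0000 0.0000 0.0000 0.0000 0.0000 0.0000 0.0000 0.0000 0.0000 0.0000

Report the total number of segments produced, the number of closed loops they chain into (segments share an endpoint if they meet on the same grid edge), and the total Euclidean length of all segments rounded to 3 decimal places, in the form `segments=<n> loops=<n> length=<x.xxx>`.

cell (0,6): code 0100 → (0.241,7.000)–(1.000,6.160)
cell (0,7): code 1100 → (0.172,8.000)–(0.241,7.000)
cell (0,8): code 1100 → (0.880,9.000)–(0.172,8.000)
cell (0,9): code 1000 → (1.000,9.105)–(0.880,9.000)
cell (1,5): code 0100 → (1.732,6.000)–(2.000,5.910)
cell (1,6): code 1110 → (1.000,6.160)–(1.732,6.000)
cell (1,9): code 1001 → (2.000,9.424)–(1.000,9.105)
cell (2,5): code 0010 → (2.000,5.910)–(2.173,6.000)
cell (2,6): code 0111 → (2.173,6.000)–(3.000,6.361)
cell (2,8): code 1011 → (3.000,8.860)–(2.782,9.000)
cell (2,9): code 0001 → (2.782,9.000)–(2.000,9.424)
cell (3,6): code 0010 → (3.000,6.361)–(3.531,7.000)
cell (3,7): code 0011 → (3.531,7.000)–(3.613,8.000)
cell (3,8): code 0001 → (3.613,8.000)–(3.000,8.860)
total: 14 segments, chained into 1 closed loop(s), length Σ = 10.737253

segments=14 loops=1 length=10.737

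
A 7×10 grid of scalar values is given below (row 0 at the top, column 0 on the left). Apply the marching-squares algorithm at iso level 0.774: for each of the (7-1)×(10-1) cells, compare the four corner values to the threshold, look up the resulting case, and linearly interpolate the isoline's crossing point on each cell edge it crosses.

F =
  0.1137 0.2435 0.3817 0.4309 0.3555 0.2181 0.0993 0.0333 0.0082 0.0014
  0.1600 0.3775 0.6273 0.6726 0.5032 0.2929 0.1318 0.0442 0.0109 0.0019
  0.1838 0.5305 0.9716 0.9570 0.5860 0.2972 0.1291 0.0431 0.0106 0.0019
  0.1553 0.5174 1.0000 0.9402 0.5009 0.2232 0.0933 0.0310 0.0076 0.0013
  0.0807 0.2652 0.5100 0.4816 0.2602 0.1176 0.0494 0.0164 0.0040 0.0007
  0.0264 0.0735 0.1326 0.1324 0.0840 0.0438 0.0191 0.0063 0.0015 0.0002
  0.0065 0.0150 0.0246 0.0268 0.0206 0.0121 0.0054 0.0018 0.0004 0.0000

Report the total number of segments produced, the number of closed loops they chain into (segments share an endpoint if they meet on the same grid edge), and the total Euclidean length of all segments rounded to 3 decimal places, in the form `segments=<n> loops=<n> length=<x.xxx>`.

segments=8 loops=1 length=6.734

cell (1,1): code 0100 → (1.426,2.000)–(2.000,1.552)
cell (1,2): code 1100 → (1.357,3.000)–(1.426,2.000)
cell (1,3): code 1000 → (2.000,3.493)–(1.357,3.000)
cell (2,1): code 0110 → (2.000,1.552)–(3.000,1.532)
cell (2,3): code 1001 → (3.000,3.378)–(2.000,3.493)
cell (3,1): code 0010 → (3.000,1.532)–(3.461,2.000)
cell (3,2): code 0011 → (3.461,2.000)–(3.362,3.000)
cell (3,3): code 0001 → (3.362,3.000)–(3.000,3.378)
total: 8 segments, chained into 1 closed loop(s), length Σ = 6.734088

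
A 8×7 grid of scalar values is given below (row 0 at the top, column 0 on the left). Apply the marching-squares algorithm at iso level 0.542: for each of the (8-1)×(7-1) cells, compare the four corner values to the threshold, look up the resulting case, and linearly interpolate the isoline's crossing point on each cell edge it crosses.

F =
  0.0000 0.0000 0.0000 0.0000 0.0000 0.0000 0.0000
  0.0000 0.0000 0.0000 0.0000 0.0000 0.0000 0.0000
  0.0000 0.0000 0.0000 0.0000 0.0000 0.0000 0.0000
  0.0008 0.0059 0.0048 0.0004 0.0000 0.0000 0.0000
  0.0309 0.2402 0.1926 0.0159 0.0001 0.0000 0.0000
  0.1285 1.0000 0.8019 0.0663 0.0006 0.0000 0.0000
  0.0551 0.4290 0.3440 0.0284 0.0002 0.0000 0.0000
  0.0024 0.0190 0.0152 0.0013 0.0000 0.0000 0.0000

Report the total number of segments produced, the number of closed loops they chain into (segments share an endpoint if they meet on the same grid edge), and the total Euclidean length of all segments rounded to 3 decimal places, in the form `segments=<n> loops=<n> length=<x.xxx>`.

cell (4,0): code 0100 → (4.397,1.000)–(5.000,0.474)
cell (4,1): code 1100 → (4.573,2.000)–(4.397,1.000)
cell (4,2): code 1000 → (5.000,2.353)–(4.573,2.000)
cell (5,0): code 0010 → (5.000,0.474)–(5.802,1.000)
cell (5,1): code 0011 → (5.802,1.000)–(5.568,2.000)
cell (5,2): code 0001 → (5.568,2.000)–(5.000,2.353)
total: 6 segments, chained into 1 closed loop(s), length Σ = 5.023637

segments=6 loops=1 length=5.024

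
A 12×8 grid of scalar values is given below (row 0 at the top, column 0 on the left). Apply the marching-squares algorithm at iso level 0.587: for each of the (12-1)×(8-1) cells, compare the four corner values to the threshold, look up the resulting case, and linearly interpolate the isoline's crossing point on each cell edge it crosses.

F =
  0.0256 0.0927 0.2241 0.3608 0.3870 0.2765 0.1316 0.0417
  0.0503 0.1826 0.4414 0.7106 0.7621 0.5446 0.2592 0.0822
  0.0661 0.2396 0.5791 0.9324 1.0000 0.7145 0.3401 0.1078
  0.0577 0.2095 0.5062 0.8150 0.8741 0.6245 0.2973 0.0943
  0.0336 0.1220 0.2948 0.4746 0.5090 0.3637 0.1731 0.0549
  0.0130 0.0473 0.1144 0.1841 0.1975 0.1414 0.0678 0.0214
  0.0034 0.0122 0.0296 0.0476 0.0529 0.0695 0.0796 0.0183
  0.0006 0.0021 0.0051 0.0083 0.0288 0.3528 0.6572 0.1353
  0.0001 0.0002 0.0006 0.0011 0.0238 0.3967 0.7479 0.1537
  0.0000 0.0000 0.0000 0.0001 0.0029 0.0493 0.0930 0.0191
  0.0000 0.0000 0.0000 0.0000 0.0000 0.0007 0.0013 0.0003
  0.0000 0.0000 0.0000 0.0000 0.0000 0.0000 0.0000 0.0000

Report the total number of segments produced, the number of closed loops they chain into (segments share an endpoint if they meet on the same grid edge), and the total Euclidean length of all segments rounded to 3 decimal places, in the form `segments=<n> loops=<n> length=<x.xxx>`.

segments=18 loops=2 length=13.575

cell (0,2): code 0100 → (0.647,3.000)–(1.000,2.541)
cell (0,3): code 1100 → (0.533,4.000)–(0.647,3.000)
cell (0,4): code 1000 → (1.000,4.805)–(0.533,4.000)
cell (1,2): code 0110 → (1.000,2.541)–(2.000,2.022)
cell (1,4): code 1101 → (1.250,5.000)–(1.000,4.805)
cell (1,5): code 1000 → (2.000,5.341)–(1.250,5.000)
cell (2,2): code 0110 → (2.000,2.022)–(3.000,2.262)
cell (2,5): code 1001 → (3.000,5.115)–(2.000,5.341)
cell (3,2): code 0010 → (3.000,2.262)–(3.670,3.000)
cell (3,3): code 0011 → (3.670,3.000)–(3.786,4.000)
cell (3,4): code 0011 → (3.786,4.000)–(3.144,5.000)
cell (3,5): code 0001 → (3.144,5.000)–(3.000,5.115)
cell (6,5): code 0100 → (6.878,6.000)–(7.000,5.769)
cell (6,6): code 1000 → (7.000,6.135)–(6.878,6.000)
cell (7,5): code 0110 → (7.000,5.769)–(8.000,5.542)
cell (7,6): code 1001 → (8.000,6.271)–(7.000,6.135)
cell (8,5): code 0010 → (8.000,5.542)–(8.246,6.000)
cell (8,6): code 0001 → (8.246,6.000)–(8.000,6.271)
total: 18 segments, chained into 2 closed loop(s), length Σ = 13.575469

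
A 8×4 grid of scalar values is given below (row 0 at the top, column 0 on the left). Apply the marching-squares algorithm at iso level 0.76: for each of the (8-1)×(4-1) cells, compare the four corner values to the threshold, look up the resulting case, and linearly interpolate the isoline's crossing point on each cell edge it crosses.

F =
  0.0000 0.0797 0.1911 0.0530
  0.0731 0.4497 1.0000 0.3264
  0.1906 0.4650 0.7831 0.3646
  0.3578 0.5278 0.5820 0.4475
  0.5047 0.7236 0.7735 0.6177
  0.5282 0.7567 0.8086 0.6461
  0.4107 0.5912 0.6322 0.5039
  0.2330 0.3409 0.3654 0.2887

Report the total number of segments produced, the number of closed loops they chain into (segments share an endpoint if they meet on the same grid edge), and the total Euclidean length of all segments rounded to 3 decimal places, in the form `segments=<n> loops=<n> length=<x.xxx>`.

cell (0,1): code 0100 → (0.703,2.000)–(1.000,1.564)
cell (0,2): code 1000 → (1.000,2.356)–(0.703,2.000)
cell (1,1): code 0110 → (1.000,1.564)–(2.000,1.927)
cell (1,2): code 1001 → (2.000,2.055)–(1.000,2.356)
cell (2,1): code 0010 → (2.000,1.927)–(2.115,2.000)
cell (2,2): code 0001 → (2.115,2.000)–(2.000,2.055)
cell (3,1): code 0100 → (3.930,2.000)–(4.000,1.729)
cell (3,2): code 1000 → (4.000,2.087)–(3.930,2.000)
cell (4,1): code 0110 → (4.000,1.729)–(5.000,1.064)
cell (4,2): code 1001 → (5.000,2.299)–(4.000,2.087)
cell (5,1): code 0010 → (5.000,1.064)–(5.276,2.000)
cell (5,2): code 0001 → (5.276,2.000)–(5.000,2.299)
total: 12 segments, chained into 2 closed loop(s), length Σ = 7.360587

segments=12 loops=2 length=7.361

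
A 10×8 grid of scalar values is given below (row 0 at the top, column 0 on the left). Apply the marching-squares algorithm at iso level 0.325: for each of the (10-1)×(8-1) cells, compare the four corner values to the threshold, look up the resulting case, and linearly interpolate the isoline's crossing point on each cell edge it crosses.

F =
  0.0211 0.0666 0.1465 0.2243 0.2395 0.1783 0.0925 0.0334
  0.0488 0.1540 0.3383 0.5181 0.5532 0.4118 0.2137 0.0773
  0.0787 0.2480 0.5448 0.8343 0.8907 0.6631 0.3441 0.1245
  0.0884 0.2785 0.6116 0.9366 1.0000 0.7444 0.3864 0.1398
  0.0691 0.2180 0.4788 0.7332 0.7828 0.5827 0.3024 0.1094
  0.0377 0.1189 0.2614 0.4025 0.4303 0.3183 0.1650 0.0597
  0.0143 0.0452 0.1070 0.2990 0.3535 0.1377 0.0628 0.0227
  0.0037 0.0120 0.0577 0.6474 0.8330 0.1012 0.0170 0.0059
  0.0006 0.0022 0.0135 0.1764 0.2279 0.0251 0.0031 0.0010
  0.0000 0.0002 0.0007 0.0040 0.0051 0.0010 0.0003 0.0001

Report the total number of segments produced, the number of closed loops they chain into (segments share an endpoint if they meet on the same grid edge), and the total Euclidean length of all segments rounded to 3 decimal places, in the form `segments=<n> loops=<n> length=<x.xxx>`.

segments=26 loops=1 length=21.702

cell (0,1): code 0100 → (0.931,2.000)–(1.000,1.928)
cell (0,2): code 1100 → (0.343,3.000)–(0.931,2.000)
cell (0,3): code 1100 → (0.273,4.000)–(0.343,3.000)
cell (0,4): code 1100 → (0.628,5.000)–(0.273,4.000)
cell (0,5): code 1000 → (1.000,5.438)–(0.628,5.000)
cell (1,1): code 0110 → (1.000,1.928)–(2.000,1.259)
cell (1,5): code 1101 → (1.854,6.000)–(1.000,5.438)
cell (1,6): code 1000 → (2.000,6.087)–(1.854,6.000)
cell (2,1): code 0110 → (2.000,1.259)–(3.000,1.140)
cell (2,6): code 1001 → (3.000,6.249)–(2.000,6.087)
cell (3,1): code 0110 → (3.000,1.140)–(4.000,1.410)
cell (3,5): code 1011 → (4.000,5.919)–(3.731,6.000)
cell (3,6): code 0001 → (3.731,6.000)–(3.000,6.249)
cell (4,1): code 0010 → (4.000,1.410)–(4.707,2.000)
cell (4,2): code 0111 → (4.707,2.000)–(5.000,2.451)
cell (4,4): code 1011 → (5.000,4.940)–(4.975,5.000)
cell (4,5): code 0001 → (4.975,5.000)–(4.000,5.919)
cell (5,2): code 0010 → (5.000,2.451)–(5.749,3.000)
cell (5,3): code 0111 → (5.749,3.000)–(6.000,3.477)
cell (5,4): code 1001 → (6.000,4.132)–(5.000,4.940)
cell (6,2): code 0100 → (6.075,3.000)–(7.000,2.453)
cell (6,3): code 1110 → (6.000,3.477)–(6.075,3.000)
cell (6,4): code 1001 → (7.000,4.694)–(6.000,4.132)
cell (7,2): code 0010 → (7.000,2.453)–(7.685,3.000)
cell (7,3): code 0011 → (7.685,3.000)–(7.840,4.000)
cell (7,4): code 0001 → (7.840,4.000)–(7.000,4.694)
total: 26 segments, chained into 1 closed loop(s), length Σ = 21.701672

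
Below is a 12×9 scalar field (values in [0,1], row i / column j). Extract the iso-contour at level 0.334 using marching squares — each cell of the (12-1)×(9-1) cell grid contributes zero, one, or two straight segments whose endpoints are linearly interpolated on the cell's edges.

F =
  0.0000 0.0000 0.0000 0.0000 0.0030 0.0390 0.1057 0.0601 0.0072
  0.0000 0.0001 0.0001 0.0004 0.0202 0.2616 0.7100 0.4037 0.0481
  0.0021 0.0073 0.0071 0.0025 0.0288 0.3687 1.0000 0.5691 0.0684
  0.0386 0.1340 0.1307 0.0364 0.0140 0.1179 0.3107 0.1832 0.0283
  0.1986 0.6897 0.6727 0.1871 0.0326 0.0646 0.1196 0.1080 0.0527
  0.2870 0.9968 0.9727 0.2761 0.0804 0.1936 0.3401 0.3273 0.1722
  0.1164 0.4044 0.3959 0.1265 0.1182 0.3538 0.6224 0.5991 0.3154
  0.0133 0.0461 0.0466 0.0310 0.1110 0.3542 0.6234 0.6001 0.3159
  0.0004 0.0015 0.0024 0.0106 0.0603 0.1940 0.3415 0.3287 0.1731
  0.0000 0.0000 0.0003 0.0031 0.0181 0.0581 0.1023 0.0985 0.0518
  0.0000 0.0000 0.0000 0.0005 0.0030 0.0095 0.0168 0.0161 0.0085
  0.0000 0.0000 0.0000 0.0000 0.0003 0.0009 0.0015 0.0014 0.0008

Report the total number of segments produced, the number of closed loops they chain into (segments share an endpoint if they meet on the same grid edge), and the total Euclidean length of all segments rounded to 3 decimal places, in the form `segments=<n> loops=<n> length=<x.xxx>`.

segments=34 loops=3 length=26.472

cell (0,5): code 0100 → (0.378,6.000)–(1.000,5.161)
cell (0,6): code 1100 → (0.797,7.000)–(0.378,6.000)
cell (0,7): code 1000 → (1.000,7.196)–(0.797,7.000)
cell (1,4): code 0100 → (1.676,5.000)–(2.000,4.898)
cell (1,5): code 1110 → (1.000,5.161)–(1.676,5.000)
cell (1,7): code 1001 → (2.000,7.470)–(1.000,7.196)
cell (2,4): code 0010 → (2.000,4.898)–(2.138,5.000)
cell (2,5): code 0011 → (2.138,5.000)–(2.966,6.000)
cell (2,6): code 0011 → (2.966,6.000)–(2.609,7.000)
cell (2,7): code 0001 → (2.609,7.000)–(2.000,7.470)
cell (3,0): code 0100 → (3.360,1.000)–(4.000,0.276)
cell (3,1): code 1100 → (3.375,2.000)–(3.360,1.000)
cell (3,2): code 1000 → (4.000,2.697)–(3.375,2.000)
cell (4,0): code 0110 → (4.000,0.276)–(5.000,0.066)
cell (4,2): code 1001 → (5.000,2.917)–(4.000,2.697)
cell (4,5): code 0100 → (4.972,6.000)–(5.000,5.958)
cell (4,6): code 1000 → (5.000,6.477)–(4.972,6.000)
cell (5,0): code 0110 → (5.000,0.066)–(6.000,0.756)
cell (5,2): code 1001 → (6.000,2.230)–(5.000,2.917)
cell (5,4): code 0100 → (5.876,5.000)–(6.000,4.916)
cell (5,5): code 1110 → (5.000,5.958)–(5.876,5.000)
cell (5,6): code 1101 → (5.025,7.000)–(5.000,6.477)
cell (5,7): code 1000 → (6.000,7.934)–(5.025,7.000)
cell (6,0): code 0010 → (6.000,0.756)–(6.196,1.000)
cell (6,1): code 0011 → (6.196,1.000)–(6.177,2.000)
cell (6,2): code 0001 → (6.177,2.000)–(6.000,2.230)
cell (6,4): code 0110 → (6.000,4.916)–(7.000,4.917)
cell (6,7): code 1001 → (7.000,7.936)–(6.000,7.934)
cell (7,4): code 0010 → (7.000,4.917)–(7.126,5.000)
cell (7,5): code 0111 → (7.126,5.000)–(8.000,5.949)
cell (7,6): code 1011 → (8.000,6.586)–(7.980,7.000)
cell (7,7): code 0001 → (7.980,7.000)–(7.000,7.936)
cell (8,5): code 0010 → (8.000,5.949)–(8.031,6.000)
cell (8,6): code 0001 → (8.031,6.000)–(8.000,6.586)
total: 34 segments, chained into 3 closed loop(s), length Σ = 26.471935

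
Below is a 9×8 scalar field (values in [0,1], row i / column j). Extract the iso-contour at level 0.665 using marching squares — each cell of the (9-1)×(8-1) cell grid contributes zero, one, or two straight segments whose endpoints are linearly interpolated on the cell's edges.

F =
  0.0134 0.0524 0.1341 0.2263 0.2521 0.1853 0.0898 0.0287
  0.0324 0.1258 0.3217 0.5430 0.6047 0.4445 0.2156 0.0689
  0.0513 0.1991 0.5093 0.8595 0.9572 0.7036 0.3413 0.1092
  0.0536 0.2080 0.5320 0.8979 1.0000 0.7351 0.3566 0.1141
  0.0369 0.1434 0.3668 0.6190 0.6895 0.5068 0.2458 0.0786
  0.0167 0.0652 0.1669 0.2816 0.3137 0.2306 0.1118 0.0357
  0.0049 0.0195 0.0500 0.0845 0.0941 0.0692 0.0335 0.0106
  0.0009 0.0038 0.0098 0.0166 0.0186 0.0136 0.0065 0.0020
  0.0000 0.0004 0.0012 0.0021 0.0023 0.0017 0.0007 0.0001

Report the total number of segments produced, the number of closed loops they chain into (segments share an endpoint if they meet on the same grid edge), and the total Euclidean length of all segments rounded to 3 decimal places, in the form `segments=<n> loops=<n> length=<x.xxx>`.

cell (1,2): code 0100 → (1.385,3.000)–(2.000,2.445)
cell (1,3): code 1100 → (1.171,4.000)–(1.385,3.000)
cell (1,4): code 1100 → (1.851,5.000)–(1.171,4.000)
cell (1,5): code 1000 → (2.000,5.107)–(1.851,5.000)
cell (2,2): code 0110 → (2.000,2.445)–(3.000,2.363)
cell (2,5): code 1001 → (3.000,5.185)–(2.000,5.107)
cell (3,2): code 0010 → (3.000,2.363)–(3.835,3.000)
cell (3,3): code 0111 → (3.835,3.000)–(4.000,3.652)
cell (3,4): code 1011 → (4.000,4.134)–(3.307,5.000)
cell (3,5): code 0001 → (3.307,5.000)–(3.000,5.185)
cell (4,3): code 0010 → (4.000,3.652)–(4.065,4.000)
cell (4,4): code 0001 → (4.065,4.000)–(4.000,4.134)
total: 12 segments, chained into 1 closed loop(s), length Σ = 8.943154

segments=12 loops=1 length=8.943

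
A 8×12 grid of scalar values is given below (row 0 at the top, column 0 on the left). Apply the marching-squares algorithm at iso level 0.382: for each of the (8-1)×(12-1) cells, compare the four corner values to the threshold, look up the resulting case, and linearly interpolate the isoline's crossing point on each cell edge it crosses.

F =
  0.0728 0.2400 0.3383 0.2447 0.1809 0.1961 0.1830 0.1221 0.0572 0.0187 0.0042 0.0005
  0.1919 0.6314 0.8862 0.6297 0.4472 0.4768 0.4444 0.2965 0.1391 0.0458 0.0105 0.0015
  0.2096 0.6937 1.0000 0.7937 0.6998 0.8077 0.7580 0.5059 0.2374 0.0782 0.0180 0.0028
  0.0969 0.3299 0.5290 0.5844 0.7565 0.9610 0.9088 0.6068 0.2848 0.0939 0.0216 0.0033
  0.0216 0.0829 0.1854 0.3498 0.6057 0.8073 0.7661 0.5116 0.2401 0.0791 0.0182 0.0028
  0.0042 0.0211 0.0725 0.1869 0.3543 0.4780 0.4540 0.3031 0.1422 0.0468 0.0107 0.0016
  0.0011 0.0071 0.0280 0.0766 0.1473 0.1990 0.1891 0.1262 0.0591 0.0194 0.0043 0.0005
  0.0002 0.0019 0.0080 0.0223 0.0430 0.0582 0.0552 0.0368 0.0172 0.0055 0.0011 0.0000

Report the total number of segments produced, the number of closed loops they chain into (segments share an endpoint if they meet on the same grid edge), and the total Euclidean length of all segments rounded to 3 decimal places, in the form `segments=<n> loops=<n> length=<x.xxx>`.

segments=24 loops=1 length=19.840

cell (0,0): code 0100 → (0.363,1.000)–(1.000,0.433)
cell (0,1): code 1100 → (0.080,2.000)–(0.363,1.000)
cell (0,2): code 1100 → (0.357,3.000)–(0.080,2.000)
cell (0,3): code 1100 → (0.755,4.000)–(0.357,3.000)
cell (0,4): code 1100 → (0.662,5.000)–(0.755,4.000)
cell (0,5): code 1100 → (0.761,6.000)–(0.662,5.000)
cell (0,6): code 1000 → (1.000,6.422)–(0.761,6.000)
cell (1,0): code 0110 → (1.000,0.433)–(2.000,0.356)
cell (1,6): code 1101 → (1.408,7.000)–(1.000,6.422)
cell (1,7): code 1000 → (2.000,7.461)–(1.408,7.000)
cell (2,0): code 0010 → (2.000,0.356)–(2.857,1.000)
cell (2,1): code 0111 → (2.857,1.000)–(3.000,1.262)
cell (2,7): code 1001 → (3.000,7.698)–(2.000,7.461)
cell (3,1): code 0010 → (3.000,1.262)–(3.428,2.000)
cell (3,2): code 0011 → (3.428,2.000)–(3.863,3.000)
cell (3,3): code 0111 → (3.863,3.000)–(4.000,3.126)
cell (3,7): code 1001 → (4.000,7.477)–(3.000,7.698)
cell (4,3): code 0010 → (4.000,3.126)–(4.890,4.000)
cell (4,4): code 0111 → (4.890,4.000)–(5.000,4.224)
cell (4,6): code 1011 → (5.000,6.477)–(4.622,7.000)
cell (4,7): code 0001 → (4.622,7.000)–(4.000,7.477)
cell (5,4): code 0010 → (5.000,4.224)–(5.344,5.000)
cell (5,5): code 0011 → (5.344,5.000)–(5.272,6.000)
cell (5,6): code 0001 → (5.272,6.000)–(5.000,6.477)
total: 24 segments, chained into 1 closed loop(s), length Σ = 19.840166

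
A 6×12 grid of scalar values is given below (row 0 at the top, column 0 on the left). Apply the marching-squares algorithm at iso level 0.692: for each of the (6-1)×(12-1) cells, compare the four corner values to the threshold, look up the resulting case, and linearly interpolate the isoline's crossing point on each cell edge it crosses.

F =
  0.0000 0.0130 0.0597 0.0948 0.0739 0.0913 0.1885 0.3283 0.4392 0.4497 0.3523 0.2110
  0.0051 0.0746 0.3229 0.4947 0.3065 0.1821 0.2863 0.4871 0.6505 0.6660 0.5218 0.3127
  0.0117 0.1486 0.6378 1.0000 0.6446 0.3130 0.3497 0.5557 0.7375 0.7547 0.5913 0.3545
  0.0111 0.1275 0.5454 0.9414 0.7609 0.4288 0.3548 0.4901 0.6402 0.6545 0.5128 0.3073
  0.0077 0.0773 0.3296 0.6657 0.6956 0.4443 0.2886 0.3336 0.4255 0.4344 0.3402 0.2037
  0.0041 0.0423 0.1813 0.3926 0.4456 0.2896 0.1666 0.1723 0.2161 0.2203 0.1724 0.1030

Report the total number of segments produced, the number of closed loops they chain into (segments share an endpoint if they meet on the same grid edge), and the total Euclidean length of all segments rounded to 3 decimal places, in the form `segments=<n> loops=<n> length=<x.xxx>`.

cell (1,2): code 0100 → (1.390,3.000)–(2.000,2.150)
cell (1,3): code 1000 → (2.000,3.867)–(1.390,3.000)
cell (1,7): code 0100 → (1.477,8.000)–(2.000,7.750)
cell (1,8): code 1100 → (1.293,9.000)–(1.477,8.000)
cell (1,9): code 1000 → (2.000,9.384)–(1.293,9.000)
cell (2,2): code 0110 → (2.000,2.150)–(3.000,2.370)
cell (2,3): code 1101 → (2.408,4.000)–(2.000,3.867)
cell (2,4): code 1000 → (3.000,4.207)–(2.408,4.000)
cell (2,7): code 0010 → (2.000,7.750)–(2.468,8.000)
cell (2,8): code 0011 → (2.468,8.000)–(2.626,9.000)
cell (2,9): code 0001 → (2.626,9.000)–(2.000,9.384)
cell (3,2): code 0010 → (3.000,2.370)–(3.905,3.000)
cell (3,3): code 0111 → (3.905,3.000)–(4.000,3.880)
cell (3,4): code 1001 → (4.000,4.014)–(3.000,4.207)
cell (4,3): code 0010 → (4.000,3.880)–(4.014,4.000)
cell (4,4): code 0001 → (4.014,4.000)–(4.000,4.014)
total: 16 segments, chained into 2 closed loop(s), length Σ = 12.011125

segments=16 loops=2 length=12.011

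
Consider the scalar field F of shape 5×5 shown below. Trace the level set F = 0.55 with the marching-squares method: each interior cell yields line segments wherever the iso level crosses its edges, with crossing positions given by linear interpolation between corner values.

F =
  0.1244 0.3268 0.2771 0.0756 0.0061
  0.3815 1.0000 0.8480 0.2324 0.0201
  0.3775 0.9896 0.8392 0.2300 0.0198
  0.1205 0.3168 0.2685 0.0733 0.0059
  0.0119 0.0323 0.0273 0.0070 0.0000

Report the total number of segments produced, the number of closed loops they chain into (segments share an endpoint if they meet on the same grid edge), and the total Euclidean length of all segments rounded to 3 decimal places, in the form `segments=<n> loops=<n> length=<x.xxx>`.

segments=8 loops=1 length=7.387

cell (0,0): code 0100 → (0.332,1.000)–(1.000,0.272)
cell (0,1): code 1100 → (0.478,2.000)–(0.332,1.000)
cell (0,2): code 1000 → (1.000,2.484)–(0.478,2.000)
cell (1,0): code 0110 → (1.000,0.272)–(2.000,0.282)
cell (1,2): code 1001 → (2.000,2.475)–(1.000,2.484)
cell (2,0): code 0010 → (2.000,0.282)–(2.653,1.000)
cell (2,1): code 0011 → (2.653,1.000)–(2.507,2.000)
cell (2,2): code 0001 → (2.507,2.000)–(2.000,2.475)
total: 8 segments, chained into 1 closed loop(s), length Σ = 7.386669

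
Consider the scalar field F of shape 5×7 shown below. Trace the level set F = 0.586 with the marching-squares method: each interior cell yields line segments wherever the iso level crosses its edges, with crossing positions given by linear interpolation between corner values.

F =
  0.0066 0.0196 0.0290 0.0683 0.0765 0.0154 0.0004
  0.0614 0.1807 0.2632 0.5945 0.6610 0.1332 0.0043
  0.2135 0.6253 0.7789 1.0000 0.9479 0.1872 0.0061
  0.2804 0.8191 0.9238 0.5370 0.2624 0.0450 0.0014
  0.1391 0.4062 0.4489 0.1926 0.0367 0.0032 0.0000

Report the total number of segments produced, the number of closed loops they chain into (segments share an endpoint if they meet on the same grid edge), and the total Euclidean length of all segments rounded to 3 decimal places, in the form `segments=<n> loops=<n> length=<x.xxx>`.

segments=14 loops=1 length=10.455

cell (0,2): code 0100 → (0.984,3.000)–(1.000,2.974)
cell (0,3): code 1100 → (0.872,4.000)–(0.984,3.000)
cell (0,4): code 1000 → (1.000,4.142)–(0.872,4.000)
cell (1,0): code 0100 → (1.912,1.000)–(2.000,0.905)
cell (1,1): code 1100 → (1.626,2.000)–(1.912,1.000)
cell (1,2): code 1110 → (1.000,2.974)–(1.626,2.000)
cell (1,4): code 1001 → (2.000,4.476)–(1.000,4.142)
cell (2,0): code 0110 → (2.000,0.905)–(3.000,0.567)
cell (2,2): code 1011 → (3.000,2.873)–(2.894,3.000)
cell (2,3): code 0011 → (2.894,3.000)–(2.528,4.000)
cell (2,4): code 0001 → (2.528,4.000)–(2.000,4.476)
cell (3,0): code 0010 → (3.000,0.567)–(3.565,1.000)
cell (3,1): code 0011 → (3.565,1.000)–(3.711,2.000)
cell (3,2): code 0001 → (3.711,2.000)–(3.000,2.873)
total: 14 segments, chained into 1 closed loop(s), length Σ = 10.454796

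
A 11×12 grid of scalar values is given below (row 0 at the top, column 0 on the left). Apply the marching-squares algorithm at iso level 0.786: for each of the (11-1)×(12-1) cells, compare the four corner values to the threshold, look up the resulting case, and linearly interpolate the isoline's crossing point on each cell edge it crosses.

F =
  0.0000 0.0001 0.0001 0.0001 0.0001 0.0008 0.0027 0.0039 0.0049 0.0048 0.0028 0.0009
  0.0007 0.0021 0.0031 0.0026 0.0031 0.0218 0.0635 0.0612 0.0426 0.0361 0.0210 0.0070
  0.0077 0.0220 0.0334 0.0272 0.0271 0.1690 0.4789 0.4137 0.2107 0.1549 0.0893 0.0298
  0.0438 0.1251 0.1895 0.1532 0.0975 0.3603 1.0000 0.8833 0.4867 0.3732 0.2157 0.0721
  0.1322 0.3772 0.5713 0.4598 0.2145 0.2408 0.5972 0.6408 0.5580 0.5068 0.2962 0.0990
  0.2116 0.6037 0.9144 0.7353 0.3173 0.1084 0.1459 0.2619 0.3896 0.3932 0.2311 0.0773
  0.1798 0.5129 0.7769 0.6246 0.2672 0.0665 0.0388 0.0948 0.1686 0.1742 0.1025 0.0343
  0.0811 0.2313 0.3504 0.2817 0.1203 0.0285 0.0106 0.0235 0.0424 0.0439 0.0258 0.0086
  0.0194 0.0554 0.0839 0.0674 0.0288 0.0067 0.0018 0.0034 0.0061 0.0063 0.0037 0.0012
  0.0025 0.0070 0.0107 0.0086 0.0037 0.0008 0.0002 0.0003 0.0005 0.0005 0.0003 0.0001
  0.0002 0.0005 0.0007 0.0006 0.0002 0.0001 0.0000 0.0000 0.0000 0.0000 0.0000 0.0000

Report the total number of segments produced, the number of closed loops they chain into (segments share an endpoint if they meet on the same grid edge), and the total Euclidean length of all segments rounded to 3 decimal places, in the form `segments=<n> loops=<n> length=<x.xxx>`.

cell (2,5): code 0100 → (2.589,6.000)–(3.000,5.665)
cell (2,6): code 1100 → (2.793,7.000)–(2.589,6.000)
cell (2,7): code 1000 → (3.000,7.245)–(2.793,7.000)
cell (3,5): code 0010 → (3.000,5.665)–(3.531,6.000)
cell (3,6): code 0011 → (3.531,6.000)–(3.401,7.000)
cell (3,7): code 0001 → (3.401,7.000)–(3.000,7.245)
cell (4,1): code 0100 → (4.626,2.000)–(5.000,1.587)
cell (4,2): code 1000 → (5.000,2.717)–(4.626,2.000)
cell (5,1): code 0010 → (5.000,1.587)–(5.934,2.000)
cell (5,2): code 0001 → (5.934,2.000)–(5.000,2.717)
total: 10 segments, chained into 2 closed loop(s), length Σ = 7.542543

segments=10 loops=2 length=7.543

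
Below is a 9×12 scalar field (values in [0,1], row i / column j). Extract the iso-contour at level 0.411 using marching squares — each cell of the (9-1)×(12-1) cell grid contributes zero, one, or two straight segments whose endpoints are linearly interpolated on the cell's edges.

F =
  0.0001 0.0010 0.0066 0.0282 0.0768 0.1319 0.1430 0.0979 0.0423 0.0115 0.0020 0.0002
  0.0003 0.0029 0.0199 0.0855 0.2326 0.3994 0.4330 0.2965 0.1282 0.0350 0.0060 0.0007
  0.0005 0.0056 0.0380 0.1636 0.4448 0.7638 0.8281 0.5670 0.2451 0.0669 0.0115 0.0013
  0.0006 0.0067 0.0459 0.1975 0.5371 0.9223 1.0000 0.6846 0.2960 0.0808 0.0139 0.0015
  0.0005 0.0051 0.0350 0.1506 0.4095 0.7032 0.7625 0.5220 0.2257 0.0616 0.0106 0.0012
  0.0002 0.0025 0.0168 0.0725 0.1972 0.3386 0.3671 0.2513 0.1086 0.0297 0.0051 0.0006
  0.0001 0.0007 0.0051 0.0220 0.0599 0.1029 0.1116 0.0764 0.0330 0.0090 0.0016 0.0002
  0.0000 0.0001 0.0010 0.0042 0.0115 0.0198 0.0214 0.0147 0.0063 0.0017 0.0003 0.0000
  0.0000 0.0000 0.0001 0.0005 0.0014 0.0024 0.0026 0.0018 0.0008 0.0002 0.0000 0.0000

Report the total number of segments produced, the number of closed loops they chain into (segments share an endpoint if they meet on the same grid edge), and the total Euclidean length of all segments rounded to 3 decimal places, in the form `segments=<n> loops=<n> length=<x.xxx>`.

cell (0,5): code 0100 → (0.924,6.000)–(1.000,5.345)
cell (0,6): code 1000 → (1.000,6.161)–(0.924,6.000)
cell (1,3): code 0100 → (1.841,4.000)–(2.000,3.880)
cell (1,4): code 1100 → (1.032,5.000)–(1.841,4.000)
cell (1,5): code 1110 → (1.000,5.345)–(1.032,5.000)
cell (1,6): code 1101 → (1.423,7.000)–(1.000,6.161)
cell (1,7): code 1000 → (2.000,7.485)–(1.423,7.000)
cell (2,3): code 0110 → (2.000,3.880)–(3.000,3.629)
cell (2,7): code 1001 → (3.000,7.704)–(2.000,7.485)
cell (3,3): code 0010 → (3.000,3.629)–(3.988,4.000)
cell (3,4): code 0111 → (3.988,4.000)–(4.000,4.005)
cell (3,7): code 1001 → (4.000,7.375)–(3.000,7.704)
cell (4,4): code 0010 → (4.000,4.005)–(4.801,5.000)
cell (4,5): code 0011 → (4.801,5.000)–(4.889,6.000)
cell (4,6): code 0011 → (4.889,6.000)–(4.410,7.000)
cell (4,7): code 0001 → (4.410,7.000)–(4.000,7.375)
total: 16 segments, chained into 1 closed loop(s), length Σ = 12.484361

segments=16 loops=1 length=12.484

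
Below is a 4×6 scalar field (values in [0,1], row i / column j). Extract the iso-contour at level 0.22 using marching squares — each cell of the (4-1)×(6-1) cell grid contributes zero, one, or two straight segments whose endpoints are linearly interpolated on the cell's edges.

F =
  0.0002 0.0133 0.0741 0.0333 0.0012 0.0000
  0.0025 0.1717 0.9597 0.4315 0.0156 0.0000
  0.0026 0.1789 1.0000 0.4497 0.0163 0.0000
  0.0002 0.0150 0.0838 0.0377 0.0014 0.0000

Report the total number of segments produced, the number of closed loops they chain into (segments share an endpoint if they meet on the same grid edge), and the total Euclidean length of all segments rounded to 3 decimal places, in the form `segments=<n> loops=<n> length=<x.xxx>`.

cell (0,1): code 0100 → (0.165,2.000)–(1.000,1.061)
cell (0,2): code 1100 → (0.469,3.000)–(0.165,2.000)
cell (0,3): code 1000 → (1.000,3.509)–(0.469,3.000)
cell (1,1): code 0110 → (1.000,1.061)–(2.000,1.050)
cell (1,3): code 1001 → (2.000,3.530)–(1.000,3.509)
cell (2,1): code 0010 → (2.000,1.050)–(2.851,2.000)
cell (2,2): code 0011 → (2.851,2.000)–(2.558,3.000)
cell (2,3): code 0001 → (2.558,3.000)–(2.000,3.530)
total: 8 segments, chained into 1 closed loop(s), length Σ = 8.124478

segments=8 loops=1 length=8.124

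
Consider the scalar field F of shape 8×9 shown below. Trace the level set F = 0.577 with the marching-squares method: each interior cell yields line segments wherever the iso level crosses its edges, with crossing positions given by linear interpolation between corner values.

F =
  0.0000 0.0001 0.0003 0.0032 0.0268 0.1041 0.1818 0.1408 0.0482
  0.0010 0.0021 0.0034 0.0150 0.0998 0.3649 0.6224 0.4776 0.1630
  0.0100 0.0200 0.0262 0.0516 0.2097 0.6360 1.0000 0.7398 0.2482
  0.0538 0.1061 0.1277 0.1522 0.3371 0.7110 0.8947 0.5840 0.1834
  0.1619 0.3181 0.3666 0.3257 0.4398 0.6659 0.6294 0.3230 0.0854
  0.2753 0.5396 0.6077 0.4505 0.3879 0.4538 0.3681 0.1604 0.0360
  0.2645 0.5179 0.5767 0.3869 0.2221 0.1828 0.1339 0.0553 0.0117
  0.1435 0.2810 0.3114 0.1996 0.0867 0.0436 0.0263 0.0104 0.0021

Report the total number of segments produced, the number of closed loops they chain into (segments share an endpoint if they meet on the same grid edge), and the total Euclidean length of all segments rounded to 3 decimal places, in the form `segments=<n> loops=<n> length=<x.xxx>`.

cell (0,5): code 0100 → (0.897,6.000)–(1.000,5.824)
cell (0,6): code 1000 → (1.000,6.314)–(0.897,6.000)
cell (1,4): code 0100 → (1.782,5.000)–(2.000,4.862)
cell (1,5): code 1110 → (1.000,5.824)–(1.782,5.000)
cell (1,6): code 1101 → (1.379,7.000)–(1.000,6.314)
cell (1,7): code 1000 → (2.000,7.331)–(1.379,7.000)
cell (2,4): code 0110 → (2.000,4.862)–(3.000,4.642)
cell (2,7): code 1001 → (3.000,7.017)–(2.000,7.331)
cell (3,4): code 0110 → (3.000,4.642)–(4.000,4.607)
cell (3,6): code 1011 → (4.000,6.171)–(3.027,7.000)
cell (3,7): code 0001 → (3.027,7.000)–(3.000,7.017)
cell (4,1): code 0100 → (4.873,2.000)–(5.000,1.549)
cell (4,2): code 1000 → (5.000,2.195)–(4.873,2.000)
cell (4,4): code 0010 → (4.000,4.607)–(4.419,5.000)
cell (4,5): code 0011 → (4.419,5.000)–(4.201,6.000)
cell (4,6): code 0001 → (4.201,6.000)–(4.000,6.171)
cell (5,1): code 0010 → (5.000,1.549)–(5.990,2.000)
cell (5,2): code 0001 → (5.990,2.000)–(5.000,2.195)
total: 18 segments, chained into 2 closed loop(s), length Σ = 12.459985

segments=18 loops=2 length=12.460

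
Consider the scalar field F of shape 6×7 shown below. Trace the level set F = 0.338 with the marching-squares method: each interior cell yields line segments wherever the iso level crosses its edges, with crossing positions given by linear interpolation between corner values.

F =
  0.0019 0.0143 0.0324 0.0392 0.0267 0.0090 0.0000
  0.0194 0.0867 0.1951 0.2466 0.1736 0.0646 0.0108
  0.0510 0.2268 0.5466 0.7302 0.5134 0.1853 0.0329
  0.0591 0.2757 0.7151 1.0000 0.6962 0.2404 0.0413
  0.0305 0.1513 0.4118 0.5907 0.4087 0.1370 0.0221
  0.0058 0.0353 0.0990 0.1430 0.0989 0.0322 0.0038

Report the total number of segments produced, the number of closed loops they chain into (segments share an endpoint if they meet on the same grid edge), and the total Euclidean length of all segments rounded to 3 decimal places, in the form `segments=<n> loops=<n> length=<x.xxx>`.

segments=12 loops=1 length=10.849

cell (1,1): code 0100 → (1.407,2.000)–(2.000,1.348)
cell (1,2): code 1100 → (1.189,3.000)–(1.407,2.000)
cell (1,3): code 1100 → (1.484,4.000)–(1.189,3.000)
cell (1,4): code 1000 → (2.000,4.535)–(1.484,4.000)
cell (2,1): code 0110 → (2.000,1.348)–(3.000,1.142)
cell (2,4): code 1001 → (3.000,4.786)–(2.000,4.535)
cell (3,1): code 0110 → (3.000,1.142)–(4.000,1.717)
cell (3,4): code 1001 → (4.000,4.260)–(3.000,4.786)
cell (4,1): code 0010 → (4.000,1.717)–(4.236,2.000)
cell (4,2): code 0011 → (4.236,2.000)–(4.564,3.000)
cell (4,3): code 0011 → (4.564,3.000)–(4.228,4.000)
cell (4,4): code 0001 → (4.228,4.000)–(4.000,4.260)
total: 12 segments, chained into 1 closed loop(s), length Σ = 10.848595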